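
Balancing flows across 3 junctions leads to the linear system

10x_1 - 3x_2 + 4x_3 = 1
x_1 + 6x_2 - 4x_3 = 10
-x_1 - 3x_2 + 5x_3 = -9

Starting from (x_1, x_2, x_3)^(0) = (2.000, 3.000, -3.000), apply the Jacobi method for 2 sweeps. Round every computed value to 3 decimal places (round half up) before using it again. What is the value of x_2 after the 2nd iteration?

Iteration 1:
  x_1 = (1 - (-3)·3.000 - (4)·-3.000) / (10) = 2.200
  x_2 = (10 - (1)·2.000 - (-4)·-3.000) / (6) = -0.667
  x_3 = (-9 - (-1)·2.000 - (-3)·3.000) / (5) = 0.400
Iteration 2:
  x_1 = (1 - (-3)·-0.667 - (4)·0.400) / (10) = -0.260
  x_2 = (10 - (1)·2.200 - (-4)·0.400) / (6) = 1.567
  x_3 = (-9 - (-1)·2.200 - (-3)·-0.667) / (5) = -1.760

1.567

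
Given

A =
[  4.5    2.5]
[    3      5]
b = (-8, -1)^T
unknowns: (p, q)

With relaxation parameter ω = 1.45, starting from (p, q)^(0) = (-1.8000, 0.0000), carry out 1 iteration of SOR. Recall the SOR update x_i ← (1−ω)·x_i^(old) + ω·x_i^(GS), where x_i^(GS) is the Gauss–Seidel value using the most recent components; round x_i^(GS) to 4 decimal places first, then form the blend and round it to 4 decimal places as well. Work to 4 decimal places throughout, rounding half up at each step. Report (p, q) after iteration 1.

Iteration 1:
  p: GS value = (-8 - (2.5)·0.0000) / (4.5) = -1.7778;  p ← (1−ω)·-1.8000 + ω·-1.7778 = -1.7678
  q: GS value = (-1 - (3)·-1.7678) / (5) = 0.8607;  q ← (1−ω)·0.0000 + ω·0.8607 = 1.2480

(-1.7678, 1.2480)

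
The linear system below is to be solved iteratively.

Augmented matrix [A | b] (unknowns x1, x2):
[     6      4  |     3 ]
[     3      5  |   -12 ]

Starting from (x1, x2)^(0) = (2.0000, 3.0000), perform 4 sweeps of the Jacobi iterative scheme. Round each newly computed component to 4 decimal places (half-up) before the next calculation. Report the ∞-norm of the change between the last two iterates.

1.7600

Iteration 1:
  x1 = (3 - (4)·3.0000) / (6) = -1.5000
  x2 = (-12 - (3)·2.0000) / (5) = -3.6000
Iteration 2:
  x1 = (3 - (4)·-3.6000) / (6) = 2.9000
  x2 = (-12 - (3)·-1.5000) / (5) = -1.5000
Iteration 3:
  x1 = (3 - (4)·-1.5000) / (6) = 1.5000
  x2 = (-12 - (3)·2.9000) / (5) = -4.1400
Iteration 4:
  x1 = (3 - (4)·-4.1400) / (6) = 3.2600
  x2 = (-12 - (3)·1.5000) / (5) = -3.3000
Change: (1.7600, 0.8400) → max |·| = 1.7600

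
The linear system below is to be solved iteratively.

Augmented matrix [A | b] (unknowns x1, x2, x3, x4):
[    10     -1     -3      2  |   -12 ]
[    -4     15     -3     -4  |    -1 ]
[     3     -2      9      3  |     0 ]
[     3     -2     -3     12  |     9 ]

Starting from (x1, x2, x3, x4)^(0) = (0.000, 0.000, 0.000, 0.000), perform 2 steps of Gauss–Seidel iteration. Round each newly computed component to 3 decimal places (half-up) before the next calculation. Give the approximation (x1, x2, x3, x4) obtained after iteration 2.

Iteration 1:
  x1 = (-12 - (-1)·0.000 - (-3)·0.000 - (2)·0.000) / (10) = -1.200
  x2 = (-1 - (-4)·-1.200 - (-3)·0.000 - (-4)·0.000) / (15) = -0.387
  x3 = (0 - (3)·-1.200 - (-2)·-0.387 - (3)·0.000) / (9) = 0.314
  x4 = (9 - (3)·-1.200 - (-2)·-0.387 - (-3)·0.314) / (12) = 1.064
Iteration 2:
  x1 = (-12 - (-1)·-0.387 - (-3)·0.314 - (2)·1.064) / (10) = -1.357
  x2 = (-1 - (-4)·-1.357 - (-3)·0.314 - (-4)·1.064) / (15) = -0.082
  x3 = (0 - (3)·-1.357 - (-2)·-0.082 - (3)·1.064) / (9) = 0.079
  x4 = (9 - (3)·-1.357 - (-2)·-0.082 - (-3)·0.079) / (12) = 1.095

(-1.357, -0.082, 0.079, 1.095)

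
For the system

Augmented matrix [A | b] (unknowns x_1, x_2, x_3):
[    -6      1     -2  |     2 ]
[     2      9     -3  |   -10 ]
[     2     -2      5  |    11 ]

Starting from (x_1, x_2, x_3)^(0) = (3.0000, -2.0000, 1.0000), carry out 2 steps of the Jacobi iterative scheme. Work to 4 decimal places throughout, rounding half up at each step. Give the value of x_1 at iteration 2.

Iteration 1:
  x_1 = (2 - (1)·-2.0000 - (-2)·1.0000) / (-6) = -1.0000
  x_2 = (-10 - (2)·3.0000 - (-3)·1.0000) / (9) = -1.4444
  x_3 = (11 - (2)·3.0000 - (-2)·-2.0000) / (5) = 0.2000
Iteration 2:
  x_1 = (2 - (1)·-1.4444 - (-2)·0.2000) / (-6) = -0.6407
  x_2 = (-10 - (2)·-1.0000 - (-3)·0.2000) / (9) = -0.8222
  x_3 = (11 - (2)·-1.0000 - (-2)·-1.4444) / (5) = 2.0222

-0.6407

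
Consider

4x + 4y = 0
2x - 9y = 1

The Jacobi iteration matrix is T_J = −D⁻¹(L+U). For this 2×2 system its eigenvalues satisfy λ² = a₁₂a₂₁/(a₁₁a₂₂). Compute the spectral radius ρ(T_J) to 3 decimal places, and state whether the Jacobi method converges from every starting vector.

0.471

a₁₂a₂₁/(a₁₁a₂₂) = (4)·(2) / ((4)·(-9)) = -0.222222
ρ = √|-0.222222| = √0.222222 = 0.471
ρ < 1, so Jacobi converges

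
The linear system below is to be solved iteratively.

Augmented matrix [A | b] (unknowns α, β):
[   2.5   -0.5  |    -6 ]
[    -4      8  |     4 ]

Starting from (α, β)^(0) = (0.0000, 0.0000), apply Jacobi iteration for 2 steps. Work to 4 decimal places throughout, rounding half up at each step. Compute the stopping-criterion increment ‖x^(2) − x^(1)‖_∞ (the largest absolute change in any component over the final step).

1.2000

Iteration 1:
  α = (-6 - (-0.5)·0.0000) / (2.5) = -2.4000
  β = (4 - (-4)·0.0000) / (8) = 0.5000
Iteration 2:
  α = (-6 - (-0.5)·0.5000) / (2.5) = -2.3000
  β = (4 - (-4)·-2.4000) / (8) = -0.7000
Change: (0.1000, -1.2000) → max |·| = 1.2000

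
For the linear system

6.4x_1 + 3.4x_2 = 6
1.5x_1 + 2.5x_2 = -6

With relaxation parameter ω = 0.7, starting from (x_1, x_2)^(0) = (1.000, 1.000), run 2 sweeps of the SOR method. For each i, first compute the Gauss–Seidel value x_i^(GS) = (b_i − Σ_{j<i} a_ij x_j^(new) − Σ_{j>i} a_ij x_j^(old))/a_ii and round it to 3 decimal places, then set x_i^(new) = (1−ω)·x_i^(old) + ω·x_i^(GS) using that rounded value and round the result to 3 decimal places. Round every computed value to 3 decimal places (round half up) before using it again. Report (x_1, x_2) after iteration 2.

(1.436, -2.771)

Iteration 1:
  x_1: GS value = (6 - (3.4)·1.000) / (6.4) = 0.406;  x_1 ← (1−ω)·1.000 + ω·0.406 = 0.584
  x_2: GS value = (-6 - (1.5)·0.584) / (2.5) = -2.750;  x_2 ← (1−ω)·1.000 + ω·-2.750 = -1.625
Iteration 2:
  x_1: GS value = (6 - (3.4)·-1.625) / (6.4) = 1.801;  x_1 ← (1−ω)·0.584 + ω·1.801 = 1.436
  x_2: GS value = (-6 - (1.5)·1.436) / (2.5) = -3.262;  x_2 ← (1−ω)·-1.625 + ω·-3.262 = -2.771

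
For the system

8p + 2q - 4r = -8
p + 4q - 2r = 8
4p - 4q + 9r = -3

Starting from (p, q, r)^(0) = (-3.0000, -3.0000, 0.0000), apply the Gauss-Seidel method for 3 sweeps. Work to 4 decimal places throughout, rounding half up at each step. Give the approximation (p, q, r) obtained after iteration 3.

(-0.9803, 2.9246, 1.4022)

Iteration 1:
  p = (-8 - (2)·-3.0000 - (-4)·0.0000) / (8) = -0.2500
  q = (8 - (1)·-0.2500 - (-2)·0.0000) / (4) = 2.0625
  r = (-3 - (4)·-0.2500 - (-4)·2.0625) / (9) = 0.6944
Iteration 2:
  p = (-8 - (2)·2.0625 - (-4)·0.6944) / (8) = -1.1684
  q = (8 - (1)·-1.1684 - (-2)·0.6944) / (4) = 2.6393
  r = (-3 - (4)·-1.1684 - (-4)·2.6393) / (9) = 1.3590
Iteration 3:
  p = (-8 - (2)·2.6393 - (-4)·1.3590) / (8) = -0.9803
  q = (8 - (1)·-0.9803 - (-2)·1.3590) / (4) = 2.9246
  r = (-3 - (4)·-0.9803 - (-4)·2.9246) / (9) = 1.4022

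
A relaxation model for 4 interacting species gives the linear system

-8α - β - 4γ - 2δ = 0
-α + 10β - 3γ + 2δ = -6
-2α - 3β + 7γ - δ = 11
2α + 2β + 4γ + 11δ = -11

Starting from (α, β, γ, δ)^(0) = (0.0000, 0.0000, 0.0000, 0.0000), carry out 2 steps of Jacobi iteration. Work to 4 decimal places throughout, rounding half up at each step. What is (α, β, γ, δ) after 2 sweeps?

Iteration 1:
  α = (0 - (-1)·0.0000 - (-4)·0.0000 - (-2)·0.0000) / (-8) = 0.0000
  β = (-6 - (-1)·0.0000 - (-3)·0.0000 - (2)·0.0000) / (10) = -0.6000
  γ = (11 - (-2)·0.0000 - (-3)·0.0000 - (-1)·0.0000) / (7) = 1.5714
  δ = (-11 - (2)·0.0000 - (2)·0.0000 - (4)·0.0000) / (11) = -1.0000
Iteration 2:
  α = (0 - (-1)·-0.6000 - (-4)·1.5714 - (-2)·-1.0000) / (-8) = -0.4607
  β = (-6 - (-1)·0.0000 - (-3)·1.5714 - (2)·-1.0000) / (10) = 0.0714
  γ = (11 - (-2)·0.0000 - (-3)·-0.6000 - (-1)·-1.0000) / (7) = 1.1714
  δ = (-11 - (2)·0.0000 - (2)·-0.6000 - (4)·1.5714) / (11) = -1.4623

(-0.4607, 0.0714, 1.1714, -1.4623)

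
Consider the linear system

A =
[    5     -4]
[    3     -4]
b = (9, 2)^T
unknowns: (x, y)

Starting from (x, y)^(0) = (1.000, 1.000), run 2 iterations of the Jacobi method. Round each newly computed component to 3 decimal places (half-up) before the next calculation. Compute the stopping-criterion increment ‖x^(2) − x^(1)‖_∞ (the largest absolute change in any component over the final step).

Iteration 1:
  x = (9 - (-4)·1.000) / (5) = 2.600
  y = (2 - (3)·1.000) / (-4) = 0.250
Iteration 2:
  x = (9 - (-4)·0.250) / (5) = 2.000
  y = (2 - (3)·2.600) / (-4) = 1.450
Change: (-0.600, 1.200) → max |·| = 1.200

1.200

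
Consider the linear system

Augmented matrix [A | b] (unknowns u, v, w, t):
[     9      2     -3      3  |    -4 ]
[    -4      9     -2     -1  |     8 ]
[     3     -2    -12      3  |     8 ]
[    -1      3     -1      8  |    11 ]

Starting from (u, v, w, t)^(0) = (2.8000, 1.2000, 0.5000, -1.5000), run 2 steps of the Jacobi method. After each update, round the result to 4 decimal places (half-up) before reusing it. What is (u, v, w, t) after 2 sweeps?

Iteration 1:
  u = (-4 - (2)·1.2000 - (-3)·0.5000 - (3)·-1.5000) / (9) = -0.0444
  v = (8 - (-4)·2.8000 - (-2)·0.5000 - (-1)·-1.5000) / (9) = 2.0778
  w = (8 - (3)·2.8000 - (-2)·1.2000 - (3)·-1.5000) / (-12) = -0.5417
  t = (11 - (-1)·2.8000 - (3)·1.2000 - (-1)·0.5000) / (8) = 1.3375
Iteration 2:
  u = (-4 - (2)·2.0778 - (-3)·-0.5417 - (3)·1.3375) / (9) = -1.5326
  v = (8 - (-4)·-0.0444 - (-2)·-0.5417 - (-1)·1.3375) / (9) = 0.8974
  w = (8 - (3)·-0.0444 - (-2)·2.0778 - (3)·1.3375) / (-12) = -0.6897
  t = (11 - (-1)·-0.0444 - (3)·2.0778 - (-1)·-0.5417) / (8) = 0.5226

(-1.5326, 0.8974, -0.6897, 0.5226)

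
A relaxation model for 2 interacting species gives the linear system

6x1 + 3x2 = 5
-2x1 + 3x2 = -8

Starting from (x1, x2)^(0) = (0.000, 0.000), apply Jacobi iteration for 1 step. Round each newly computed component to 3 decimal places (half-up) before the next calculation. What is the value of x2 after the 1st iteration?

-2.667

Iteration 1:
  x1 = (5 - (3)·0.000) / (6) = 0.833
  x2 = (-8 - (-2)·0.000) / (3) = -2.667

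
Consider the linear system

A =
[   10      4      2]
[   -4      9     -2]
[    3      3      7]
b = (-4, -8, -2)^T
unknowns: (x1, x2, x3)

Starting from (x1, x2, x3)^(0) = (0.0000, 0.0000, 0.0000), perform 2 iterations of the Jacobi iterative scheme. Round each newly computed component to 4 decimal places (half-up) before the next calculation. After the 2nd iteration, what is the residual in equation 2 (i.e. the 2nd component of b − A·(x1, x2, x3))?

2.7560

Iteration 1:
  x1 = (-4 - (4)·0.0000 - (2)·0.0000) / (10) = -0.4000
  x2 = (-8 - (-4)·0.0000 - (-2)·0.0000) / (9) = -0.8889
  x3 = (-2 - (3)·0.0000 - (3)·0.0000) / (7) = -0.2857
Iteration 2:
  x1 = (-4 - (4)·-0.8889 - (2)·-0.2857) / (10) = 0.0127
  x2 = (-8 - (-4)·-0.4000 - (-2)·-0.2857) / (9) = -1.1302
  x3 = (-2 - (3)·-0.4000 - (3)·-0.8889) / (7) = 0.2667
Residual b − A·x = (-0.1396, 2.7560, -0.5144)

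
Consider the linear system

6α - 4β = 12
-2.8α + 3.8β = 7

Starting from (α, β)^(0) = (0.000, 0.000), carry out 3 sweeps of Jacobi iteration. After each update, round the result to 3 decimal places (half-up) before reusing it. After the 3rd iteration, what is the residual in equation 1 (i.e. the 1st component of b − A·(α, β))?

3.618

Iteration 1:
  α = (12 - (-4)·0.000) / (6) = 2.000
  β = (7 - (-2.8)·0.000) / (3.8) = 1.842
Iteration 2:
  α = (12 - (-4)·1.842) / (6) = 3.228
  β = (7 - (-2.8)·2.000) / (3.8) = 3.316
Iteration 3:
  α = (12 - (-4)·3.316) / (6) = 4.211
  β = (7 - (-2.8)·3.228) / (3.8) = 4.221
Residual b − A·x = (3.618, 2.751)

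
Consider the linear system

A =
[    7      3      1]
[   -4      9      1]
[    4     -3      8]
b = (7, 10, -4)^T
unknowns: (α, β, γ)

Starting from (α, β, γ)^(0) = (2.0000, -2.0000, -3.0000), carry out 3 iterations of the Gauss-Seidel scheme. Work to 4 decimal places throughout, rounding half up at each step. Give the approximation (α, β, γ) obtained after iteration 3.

(0.4902, 1.3367, -0.2438)

Iteration 1:
  α = (7 - (3)·-2.0000 - (1)·-3.0000) / (7) = 2.2857
  β = (10 - (-4)·2.2857 - (1)·-3.0000) / (9) = 2.4603
  γ = (-4 - (4)·2.2857 - (-3)·2.4603) / (8) = -0.7202
Iteration 2:
  α = (7 - (3)·2.4603 - (1)·-0.7202) / (7) = 0.0485
  β = (10 - (-4)·0.0485 - (1)·-0.7202) / (9) = 1.2127
  γ = (-4 - (4)·0.0485 - (-3)·1.2127) / (8) = -0.0695
Iteration 3:
  α = (7 - (3)·1.2127 - (1)·-0.0695) / (7) = 0.4902
  β = (10 - (-4)·0.4902 - (1)·-0.0695) / (9) = 1.3367
  γ = (-4 - (4)·0.4902 - (-3)·1.3367) / (8) = -0.2438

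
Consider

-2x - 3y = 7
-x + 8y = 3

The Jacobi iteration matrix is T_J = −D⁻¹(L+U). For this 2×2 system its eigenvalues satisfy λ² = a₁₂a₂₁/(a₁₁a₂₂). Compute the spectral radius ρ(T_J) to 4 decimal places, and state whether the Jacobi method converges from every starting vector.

a₁₂a₂₁/(a₁₁a₂₂) = (-3)·(-1) / ((-2)·(8)) = -0.187500
ρ = √|-0.187500| = √0.187500 = 0.4330
ρ < 1, so Jacobi converges

0.4330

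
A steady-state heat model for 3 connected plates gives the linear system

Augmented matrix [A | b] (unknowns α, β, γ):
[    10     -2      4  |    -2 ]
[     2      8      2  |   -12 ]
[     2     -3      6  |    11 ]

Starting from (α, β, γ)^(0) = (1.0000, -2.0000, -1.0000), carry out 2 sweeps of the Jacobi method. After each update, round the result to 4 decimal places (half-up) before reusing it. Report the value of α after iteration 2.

Iteration 1:
  α = (-2 - (-2)·-2.0000 - (4)·-1.0000) / (10) = -0.2000
  β = (-12 - (2)·1.0000 - (2)·-1.0000) / (8) = -1.5000
  γ = (11 - (2)·1.0000 - (-3)·-2.0000) / (6) = 0.5000
Iteration 2:
  α = (-2 - (-2)·-1.5000 - (4)·0.5000) / (10) = -0.7000
  β = (-12 - (2)·-0.2000 - (2)·0.5000) / (8) = -1.5750
  γ = (11 - (2)·-0.2000 - (-3)·-1.5000) / (6) = 1.1500

-0.7000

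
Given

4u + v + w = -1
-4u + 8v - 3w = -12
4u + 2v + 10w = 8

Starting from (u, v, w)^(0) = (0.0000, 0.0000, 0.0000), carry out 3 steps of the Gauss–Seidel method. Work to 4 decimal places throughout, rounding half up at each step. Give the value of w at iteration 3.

Iteration 1:
  u = (-1 - (1)·0.0000 - (1)·0.0000) / (4) = -0.2500
  v = (-12 - (-4)·-0.2500 - (-3)·0.0000) / (8) = -1.6250
  w = (8 - (4)·-0.2500 - (2)·-1.6250) / (10) = 1.2250
Iteration 2:
  u = (-1 - (1)·-1.6250 - (1)·1.2250) / (4) = -0.1500
  v = (-12 - (-4)·-0.1500 - (-3)·1.2250) / (8) = -1.1156
  w = (8 - (4)·-0.1500 - (2)·-1.1156) / (10) = 1.0831
Iteration 3:
  u = (-1 - (1)·-1.1156 - (1)·1.0831) / (4) = -0.2419
  v = (-12 - (-4)·-0.2419 - (-3)·1.0831) / (8) = -1.2148
  w = (8 - (4)·-0.2419 - (2)·-1.2148) / (10) = 1.1397

1.1397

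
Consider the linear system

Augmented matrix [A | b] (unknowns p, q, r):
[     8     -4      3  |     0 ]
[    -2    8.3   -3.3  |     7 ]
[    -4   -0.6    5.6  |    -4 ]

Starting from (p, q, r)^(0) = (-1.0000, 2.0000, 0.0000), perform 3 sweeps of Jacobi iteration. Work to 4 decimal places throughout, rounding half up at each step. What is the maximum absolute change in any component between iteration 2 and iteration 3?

0.4800

Iteration 1:
  p = (0 - (-4)·2.0000 - (3)·0.0000) / (8) = 1.0000
  q = (7 - (-2)·-1.0000 - (-3.3)·0.0000) / (8.3) = 0.6024
  r = (-4 - (-4)·-1.0000 - (-0.6)·2.0000) / (5.6) = -1.2143
Iteration 2:
  p = (0 - (-4)·0.6024 - (3)·-1.2143) / (8) = 0.7566
  q = (7 - (-2)·1.0000 - (-3.3)·-1.2143) / (8.3) = 0.6015
  r = (-4 - (-4)·1.0000 - (-0.6)·0.6024) / (5.6) = 0.0645
Iteration 3:
  p = (0 - (-4)·0.6015 - (3)·0.0645) / (8) = 0.2766
  q = (7 - (-2)·0.7566 - (-3.3)·0.0645) / (8.3) = 1.0513
  r = (-4 - (-4)·0.7566 - (-0.6)·0.6015) / (5.6) = -0.1094
Change: (-0.4800, 0.4498, -0.1739) → max |·| = 0.4800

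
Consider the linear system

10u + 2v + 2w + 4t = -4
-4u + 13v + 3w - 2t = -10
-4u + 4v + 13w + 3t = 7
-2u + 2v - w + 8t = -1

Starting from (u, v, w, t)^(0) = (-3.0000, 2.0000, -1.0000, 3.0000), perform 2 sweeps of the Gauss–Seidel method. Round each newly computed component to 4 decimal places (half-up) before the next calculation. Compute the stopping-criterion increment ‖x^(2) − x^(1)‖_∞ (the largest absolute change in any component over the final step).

1.8215

Iteration 1:
  u = (-4 - (2)·2.0000 - (2)·-1.0000 - (4)·3.0000) / (10) = -1.8000
  v = (-10 - (-4)·-1.8000 - (3)·-1.0000 - (-2)·3.0000) / (13) = -0.6308
  w = (7 - (-4)·-1.8000 - (4)·-0.6308 - (3)·3.0000) / (13) = -0.5136
  t = (-1 - (-2)·-1.8000 - (2)·-0.6308 - (-1)·-0.5136) / (8) = -0.4815
Iteration 2:
  u = (-4 - (2)·-0.6308 - (2)·-0.5136 - (4)·-0.4815) / (10) = 0.0215
  v = (-10 - (-4)·0.0215 - (3)·-0.5136 - (-2)·-0.4815) / (13) = -0.7182
  w = (7 - (-4)·0.0215 - (4)·-0.7182 - (3)·-0.4815) / (13) = 0.8772
  t = (-1 - (-2)·0.0215 - (2)·-0.7182 - (-1)·0.8772) / (8) = 0.1696
Change: (1.8215, -0.0874, 1.3908, 0.6511) → max |·| = 1.8215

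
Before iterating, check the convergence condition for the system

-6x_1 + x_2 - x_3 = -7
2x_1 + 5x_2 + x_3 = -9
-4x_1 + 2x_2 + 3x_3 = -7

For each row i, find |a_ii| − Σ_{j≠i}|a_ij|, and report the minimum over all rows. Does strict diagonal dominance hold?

row 1: |-6| − (1+1) = 4
row 2: |5| − (2+1) = 2
row 3: |3| − (4+2) = -3
minimum over rows = -3 → not strictly diagonally dominant

-3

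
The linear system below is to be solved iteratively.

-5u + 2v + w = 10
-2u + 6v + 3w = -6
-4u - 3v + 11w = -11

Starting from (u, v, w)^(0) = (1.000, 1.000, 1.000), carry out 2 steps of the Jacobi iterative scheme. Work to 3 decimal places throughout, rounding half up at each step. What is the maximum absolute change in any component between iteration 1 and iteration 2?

Iteration 1:
  u = (10 - (2)·1.000 - (1)·1.000) / (-5) = -1.400
  v = (-6 - (-2)·1.000 - (3)·1.000) / (6) = -1.167
  w = (-11 - (-4)·1.000 - (-3)·1.000) / (11) = -0.364
Iteration 2:
  u = (10 - (2)·-1.167 - (1)·-0.364) / (-5) = -2.540
  v = (-6 - (-2)·-1.400 - (3)·-0.364) / (6) = -1.285
  w = (-11 - (-4)·-1.400 - (-3)·-1.167) / (11) = -1.827
Change: (-1.140, -0.118, -1.463) → max |·| = 1.463

1.463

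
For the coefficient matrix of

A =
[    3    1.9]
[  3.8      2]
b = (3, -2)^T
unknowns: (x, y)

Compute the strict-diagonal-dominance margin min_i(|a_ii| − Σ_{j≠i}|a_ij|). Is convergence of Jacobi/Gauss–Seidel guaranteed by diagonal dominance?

row 1: |3| − (1.9) = 1.1
row 2: |2| − (3.8) = -1.8
minimum over rows = -1.8 → not strictly diagonally dominant

-1.8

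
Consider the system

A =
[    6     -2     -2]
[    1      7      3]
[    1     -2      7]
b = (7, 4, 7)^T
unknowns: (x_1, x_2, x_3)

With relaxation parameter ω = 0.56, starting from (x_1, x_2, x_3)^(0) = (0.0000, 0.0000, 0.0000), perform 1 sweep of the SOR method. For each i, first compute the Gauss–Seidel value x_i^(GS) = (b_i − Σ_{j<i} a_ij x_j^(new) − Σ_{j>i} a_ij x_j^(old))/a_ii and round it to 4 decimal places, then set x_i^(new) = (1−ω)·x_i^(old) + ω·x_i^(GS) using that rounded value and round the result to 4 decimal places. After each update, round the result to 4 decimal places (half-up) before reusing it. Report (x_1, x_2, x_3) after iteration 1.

Iteration 1:
  x_1: GS value = (7 - (-2)·0.0000 - (-2)·0.0000) / (6) = 1.1667;  x_1 ← (1−ω)·0.0000 + ω·1.1667 = 0.6534
  x_2: GS value = (4 - (1)·0.6534 - (3)·0.0000) / (7) = 0.4781;  x_2 ← (1−ω)·0.0000 + ω·0.4781 = 0.2677
  x_3: GS value = (7 - (1)·0.6534 - (-2)·0.2677) / (7) = 0.9831;  x_3 ← (1−ω)·0.0000 + ω·0.9831 = 0.5505

(0.6534, 0.2677, 0.5505)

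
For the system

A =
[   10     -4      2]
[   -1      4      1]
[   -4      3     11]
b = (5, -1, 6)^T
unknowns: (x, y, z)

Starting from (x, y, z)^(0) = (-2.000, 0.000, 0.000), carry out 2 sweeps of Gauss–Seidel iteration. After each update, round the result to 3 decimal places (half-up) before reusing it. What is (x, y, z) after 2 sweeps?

Iteration 1:
  x = (5 - (-4)·0.000 - (2)·0.000) / (10) = 0.500
  y = (-1 - (-1)·0.500 - (1)·0.000) / (4) = -0.125
  z = (6 - (-4)·0.500 - (3)·-0.125) / (11) = 0.761
Iteration 2:
  x = (5 - (-4)·-0.125 - (2)·0.761) / (10) = 0.298
  y = (-1 - (-1)·0.298 - (1)·0.761) / (4) = -0.366
  z = (6 - (-4)·0.298 - (3)·-0.366) / (11) = 0.754

(0.298, -0.366, 0.754)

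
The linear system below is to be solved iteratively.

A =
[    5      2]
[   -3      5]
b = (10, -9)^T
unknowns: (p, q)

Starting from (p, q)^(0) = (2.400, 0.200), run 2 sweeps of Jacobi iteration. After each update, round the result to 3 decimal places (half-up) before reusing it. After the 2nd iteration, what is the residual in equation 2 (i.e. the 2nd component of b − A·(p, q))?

0.672

Iteration 1:
  p = (10 - (2)·0.200) / (5) = 1.920
  q = (-9 - (-3)·2.400) / (5) = -0.360
Iteration 2:
  p = (10 - (2)·-0.360) / (5) = 2.144
  q = (-9 - (-3)·1.920) / (5) = -0.648
Residual b − A·x = (0.576, 0.672)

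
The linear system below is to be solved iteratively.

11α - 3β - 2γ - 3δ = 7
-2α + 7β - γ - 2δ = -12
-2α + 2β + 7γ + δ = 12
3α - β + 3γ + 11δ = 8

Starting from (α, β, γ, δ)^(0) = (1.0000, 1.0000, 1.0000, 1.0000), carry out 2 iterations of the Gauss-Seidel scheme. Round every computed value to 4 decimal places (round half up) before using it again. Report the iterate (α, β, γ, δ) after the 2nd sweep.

(0.7049, -1.2906, 2.3317, -0.2182)

Iteration 1:
  α = (7 - (-3)·1.0000 - (-2)·1.0000 - (-3)·1.0000) / (11) = 1.3636
  β = (-12 - (-2)·1.3636 - (-1)·1.0000 - (-2)·1.0000) / (7) = -0.8961
  γ = (12 - (-2)·1.3636 - (2)·-0.8961 - (1)·1.0000) / (7) = 2.2171
  δ = (8 - (3)·1.3636 - (-1)·-0.8961 - (3)·2.2171) / (11) = -0.3307
Iteration 2:
  α = (7 - (-3)·-0.8961 - (-2)·2.2171 - (-3)·-0.3307) / (11) = 0.7049
  β = (-12 - (-2)·0.7049 - (-1)·2.2171 - (-2)·-0.3307) / (7) = -1.2906
  γ = (12 - (-2)·0.7049 - (2)·-1.2906 - (1)·-0.3307) / (7) = 2.3317
  δ = (8 - (3)·0.7049 - (-1)·-1.2906 - (3)·2.3317) / (11) = -0.2182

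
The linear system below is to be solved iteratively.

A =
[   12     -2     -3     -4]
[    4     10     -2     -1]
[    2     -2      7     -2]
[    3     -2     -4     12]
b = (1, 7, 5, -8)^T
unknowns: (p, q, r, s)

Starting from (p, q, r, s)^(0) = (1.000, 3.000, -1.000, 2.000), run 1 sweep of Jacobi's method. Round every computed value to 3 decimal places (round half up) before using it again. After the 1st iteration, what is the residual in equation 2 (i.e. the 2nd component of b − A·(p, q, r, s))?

Iteration 1:
  p = (1 - (-2)·3.000 - (-3)·-1.000 - (-4)·2.000) / (12) = 1.000
  q = (7 - (4)·1.000 - (-2)·-1.000 - (-1)·2.000) / (10) = 0.300
  r = (5 - (2)·1.000 - (-2)·3.000 - (-2)·2.000) / (7) = 1.857
  s = (-8 - (3)·1.000 - (-2)·3.000 - (-4)·-1.000) / (12) = -0.750
Residual b − A·x = (-7.829, 2.964, -10.899, 6.028)

2.964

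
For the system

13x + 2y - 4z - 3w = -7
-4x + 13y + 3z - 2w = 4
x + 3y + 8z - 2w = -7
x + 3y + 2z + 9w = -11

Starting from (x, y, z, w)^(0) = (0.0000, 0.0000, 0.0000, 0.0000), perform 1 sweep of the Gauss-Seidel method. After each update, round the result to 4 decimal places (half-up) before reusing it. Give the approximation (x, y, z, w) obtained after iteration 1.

(-0.5385, 0.1420, -0.8609, -1.0184)

Iteration 1:
  x = (-7 - (2)·0.0000 - (-4)·0.0000 - (-3)·0.0000) / (13) = -0.5385
  y = (4 - (-4)·-0.5385 - (3)·0.0000 - (-2)·0.0000) / (13) = 0.1420
  z = (-7 - (1)·-0.5385 - (3)·0.1420 - (-2)·0.0000) / (8) = -0.8609
  w = (-11 - (1)·-0.5385 - (3)·0.1420 - (2)·-0.8609) / (9) = -1.0184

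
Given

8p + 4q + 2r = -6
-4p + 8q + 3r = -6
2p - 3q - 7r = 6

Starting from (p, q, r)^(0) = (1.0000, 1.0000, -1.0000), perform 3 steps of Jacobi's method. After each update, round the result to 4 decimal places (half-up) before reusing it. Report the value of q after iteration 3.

Iteration 1:
  p = (-6 - (4)·1.0000 - (2)·-1.0000) / (8) = -1.0000
  q = (-6 - (-4)·1.0000 - (3)·-1.0000) / (8) = 0.1250
  r = (6 - (2)·1.0000 - (-3)·1.0000) / (-7) = -1.0000
Iteration 2:
  p = (-6 - (4)·0.1250 - (2)·-1.0000) / (8) = -0.5625
  q = (-6 - (-4)·-1.0000 - (3)·-1.0000) / (8) = -0.8750
  r = (6 - (2)·-1.0000 - (-3)·0.1250) / (-7) = -1.1964
Iteration 3:
  p = (-6 - (4)·-0.8750 - (2)·-1.1964) / (8) = -0.0134
  q = (-6 - (-4)·-0.5625 - (3)·-1.1964) / (8) = -0.5826
  r = (6 - (2)·-0.5625 - (-3)·-0.8750) / (-7) = -0.6429

-0.5826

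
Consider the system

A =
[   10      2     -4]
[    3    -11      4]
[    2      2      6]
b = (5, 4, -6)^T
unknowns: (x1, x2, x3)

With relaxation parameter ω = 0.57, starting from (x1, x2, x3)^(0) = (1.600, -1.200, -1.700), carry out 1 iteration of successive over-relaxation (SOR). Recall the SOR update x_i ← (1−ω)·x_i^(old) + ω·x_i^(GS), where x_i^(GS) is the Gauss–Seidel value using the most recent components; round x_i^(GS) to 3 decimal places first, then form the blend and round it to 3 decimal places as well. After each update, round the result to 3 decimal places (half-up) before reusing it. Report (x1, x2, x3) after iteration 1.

(0.722, -0.963, -1.255)

Iteration 1:
  x1: GS value = (5 - (2)·-1.200 - (-4)·-1.700) / (10) = 0.060;  x1 ← (1−ω)·1.600 + ω·0.060 = 0.722
  x2: GS value = (4 - (3)·0.722 - (4)·-1.700) / (-11) = -0.785;  x2 ← (1−ω)·-1.200 + ω·-0.785 = -0.963
  x3: GS value = (-6 - (2)·0.722 - (2)·-0.963) / (6) = -0.920;  x3 ← (1−ω)·-1.700 + ω·-0.920 = -1.255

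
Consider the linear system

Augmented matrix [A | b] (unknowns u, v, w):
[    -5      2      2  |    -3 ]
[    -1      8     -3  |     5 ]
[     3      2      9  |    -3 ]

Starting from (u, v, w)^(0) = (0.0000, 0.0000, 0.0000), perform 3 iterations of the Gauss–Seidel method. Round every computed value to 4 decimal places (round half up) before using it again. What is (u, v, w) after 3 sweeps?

Iteration 1:
  u = (-3 - (2)·0.0000 - (2)·0.0000) / (-5) = 0.6000
  v = (5 - (-1)·0.6000 - (-3)·0.0000) / (8) = 0.7000
  w = (-3 - (3)·0.6000 - (2)·0.7000) / (9) = -0.6889
Iteration 2:
  u = (-3 - (2)·0.7000 - (2)·-0.6889) / (-5) = 0.6044
  v = (5 - (-1)·0.6044 - (-3)·-0.6889) / (8) = 0.4422
  w = (-3 - (3)·0.6044 - (2)·0.4422) / (9) = -0.6331
Iteration 3:
  u = (-3 - (2)·0.4422 - (2)·-0.6331) / (-5) = 0.5236
  v = (5 - (-1)·0.5236 - (-3)·-0.6331) / (8) = 0.4530
  w = (-3 - (3)·0.5236 - (2)·0.4530) / (9) = -0.6085

(0.5236, 0.4530, -0.6085)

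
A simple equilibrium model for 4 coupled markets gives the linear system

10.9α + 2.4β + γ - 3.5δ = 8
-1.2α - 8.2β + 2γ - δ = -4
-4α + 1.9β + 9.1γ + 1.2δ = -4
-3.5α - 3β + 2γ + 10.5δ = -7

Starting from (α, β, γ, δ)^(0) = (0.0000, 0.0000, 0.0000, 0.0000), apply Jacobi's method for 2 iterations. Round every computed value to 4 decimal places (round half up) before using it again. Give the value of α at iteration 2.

Iteration 1:
  α = (8 - (2.4)·0.0000 - (1)·0.0000 - (-3.5)·0.0000) / (10.9) = 0.7339
  β = (-4 - (-1.2)·0.0000 - (2)·0.0000 - (-1)·0.0000) / (-8.2) = 0.4878
  γ = (-4 - (-4)·0.0000 - (1.9)·0.0000 - (1.2)·0.0000) / (9.1) = -0.4396
  δ = (-7 - (-3.5)·0.0000 - (-3)·0.0000 - (2)·0.0000) / (10.5) = -0.6667
Iteration 2:
  α = (8 - (2.4)·0.4878 - (1)·-0.4396 - (-3.5)·-0.6667) / (10.9) = 0.4528
  β = (-4 - (-1.2)·0.7339 - (2)·-0.4396 - (-1)·-0.6667) / (-8.2) = 0.3545
  γ = (-4 - (-4)·0.7339 - (1.9)·0.4878 - (1.2)·-0.6667) / (9.1) = -0.1309
  δ = (-7 - (-3.5)·0.7339 - (-3)·0.4878 - (2)·-0.4396) / (10.5) = -0.1989

0.4528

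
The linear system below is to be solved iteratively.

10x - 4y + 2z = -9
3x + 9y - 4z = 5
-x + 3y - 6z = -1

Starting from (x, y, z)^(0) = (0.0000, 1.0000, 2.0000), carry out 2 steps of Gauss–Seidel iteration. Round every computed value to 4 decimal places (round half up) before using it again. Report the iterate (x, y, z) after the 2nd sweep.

Iteration 1:
  x = (-9 - (-4)·1.0000 - (2)·2.0000) / (10) = -0.9000
  y = (5 - (3)·-0.9000 - (-4)·2.0000) / (9) = 1.7444
  z = (-1 - (-1)·-0.9000 - (3)·1.7444) / (-6) = 1.1889
Iteration 2:
  x = (-9 - (-4)·1.7444 - (2)·1.1889) / (10) = -0.4400
  y = (5 - (3)·-0.4400 - (-4)·1.1889) / (9) = 1.2306
  z = (-1 - (-1)·-0.4400 - (3)·1.2306) / (-6) = 0.8553

(-0.4400, 1.2306, 0.8553)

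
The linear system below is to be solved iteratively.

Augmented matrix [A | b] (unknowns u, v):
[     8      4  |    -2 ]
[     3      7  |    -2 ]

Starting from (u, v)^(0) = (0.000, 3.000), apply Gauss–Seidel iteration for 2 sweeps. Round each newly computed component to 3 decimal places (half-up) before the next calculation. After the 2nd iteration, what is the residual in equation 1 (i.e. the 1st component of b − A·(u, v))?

Iteration 1:
  u = (-2 - (4)·3.000) / (8) = -1.750
  v = (-2 - (3)·-1.750) / (7) = 0.464
Iteration 2:
  u = (-2 - (4)·0.464) / (8) = -0.482
  v = (-2 - (3)·-0.482) / (7) = -0.079
Residual b − A·x = (2.172, -0.001)

2.172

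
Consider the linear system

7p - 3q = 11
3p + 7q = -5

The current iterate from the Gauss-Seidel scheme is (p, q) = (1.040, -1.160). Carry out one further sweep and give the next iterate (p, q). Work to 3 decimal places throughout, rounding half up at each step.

One sweep:
  p = (11 - (-3)·-1.160) / (7) = 1.074
  q = (-5 - (3)·1.074) / (7) = -1.175

(1.074, -1.175)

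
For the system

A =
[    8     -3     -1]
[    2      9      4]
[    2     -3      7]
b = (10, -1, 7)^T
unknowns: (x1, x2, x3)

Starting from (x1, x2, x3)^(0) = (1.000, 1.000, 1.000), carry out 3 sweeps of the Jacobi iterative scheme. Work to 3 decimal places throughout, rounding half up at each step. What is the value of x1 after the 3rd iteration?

Iteration 1:
  x1 = (10 - (-3)·1.000 - (-1)·1.000) / (8) = 1.750
  x2 = (-1 - (2)·1.000 - (4)·1.000) / (9) = -0.778
  x3 = (7 - (2)·1.000 - (-3)·1.000) / (7) = 1.143
Iteration 2:
  x1 = (10 - (-3)·-0.778 - (-1)·1.143) / (8) = 1.101
  x2 = (-1 - (2)·1.750 - (4)·1.143) / (9) = -1.008
  x3 = (7 - (2)·1.750 - (-3)·-0.778) / (7) = 0.167
Iteration 3:
  x1 = (10 - (-3)·-1.008 - (-1)·0.167) / (8) = 0.893
  x2 = (-1 - (2)·1.101 - (4)·0.167) / (9) = -0.430
  x3 = (7 - (2)·1.101 - (-3)·-1.008) / (7) = 0.253

0.893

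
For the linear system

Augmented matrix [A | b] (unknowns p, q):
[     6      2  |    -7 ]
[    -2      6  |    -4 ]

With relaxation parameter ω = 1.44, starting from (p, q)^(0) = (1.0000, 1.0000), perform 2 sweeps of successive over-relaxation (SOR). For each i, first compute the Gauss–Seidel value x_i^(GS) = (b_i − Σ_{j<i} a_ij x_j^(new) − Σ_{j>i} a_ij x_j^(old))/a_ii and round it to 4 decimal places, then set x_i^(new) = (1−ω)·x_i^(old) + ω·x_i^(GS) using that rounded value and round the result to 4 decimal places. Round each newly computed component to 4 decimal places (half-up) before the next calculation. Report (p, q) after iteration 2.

Iteration 1:
  p: GS value = (-7 - (2)·1.0000) / (6) = -1.5000;  p ← (1−ω)·1.0000 + ω·-1.5000 = -2.6000
  q: GS value = (-4 - (-2)·-2.6000) / (6) = -1.5333;  q ← (1−ω)·1.0000 + ω·-1.5333 = -2.6480
Iteration 2:
  p: GS value = (-7 - (2)·-2.6480) / (6) = -0.2840;  p ← (1−ω)·-2.6000 + ω·-0.2840 = 0.7350
  q: GS value = (-4 - (-2)·0.7350) / (6) = -0.4217;  q ← (1−ω)·-2.6480 + ω·-0.4217 = 0.5579

(0.7350, 0.5579)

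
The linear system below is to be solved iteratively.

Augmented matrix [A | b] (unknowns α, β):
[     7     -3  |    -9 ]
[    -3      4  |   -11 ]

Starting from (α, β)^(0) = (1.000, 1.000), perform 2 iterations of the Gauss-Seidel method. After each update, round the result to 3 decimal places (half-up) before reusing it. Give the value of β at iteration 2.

Iteration 1:
  α = (-9 - (-3)·1.000) / (7) = -0.857
  β = (-11 - (-3)·-0.857) / (4) = -3.393
Iteration 2:
  α = (-9 - (-3)·-3.393) / (7) = -2.740
  β = (-11 - (-3)·-2.740) / (4) = -4.805

-4.805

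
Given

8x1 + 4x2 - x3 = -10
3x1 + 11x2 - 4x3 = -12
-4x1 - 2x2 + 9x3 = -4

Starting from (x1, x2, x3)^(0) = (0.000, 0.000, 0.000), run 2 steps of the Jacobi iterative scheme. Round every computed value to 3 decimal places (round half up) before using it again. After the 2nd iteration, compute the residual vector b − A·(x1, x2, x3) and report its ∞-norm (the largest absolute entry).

Iteration 1:
  x1 = (-10 - (4)·0.000 - (-1)·0.000) / (8) = -1.250
  x2 = (-12 - (3)·0.000 - (-4)·0.000) / (11) = -1.091
  x3 = (-4 - (-4)·0.000 - (-2)·0.000) / (9) = -0.444
Iteration 2:
  x1 = (-10 - (4)·-1.091 - (-1)·-0.444) / (8) = -0.760
  x2 = (-12 - (3)·-1.250 - (-4)·-0.444) / (11) = -0.911
  x3 = (-4 - (-4)·-1.250 - (-2)·-1.091) / (9) = -1.242
Residual b − A·x = (-1.518, -4.667, 2.316); ∞-norm = 4.667

4.667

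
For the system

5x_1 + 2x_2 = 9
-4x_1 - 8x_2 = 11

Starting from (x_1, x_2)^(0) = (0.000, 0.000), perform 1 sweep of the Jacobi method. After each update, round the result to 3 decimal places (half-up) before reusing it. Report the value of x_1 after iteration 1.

1.800

Iteration 1:
  x_1 = (9 - (2)·0.000) / (5) = 1.800
  x_2 = (11 - (-4)·0.000) / (-8) = -1.375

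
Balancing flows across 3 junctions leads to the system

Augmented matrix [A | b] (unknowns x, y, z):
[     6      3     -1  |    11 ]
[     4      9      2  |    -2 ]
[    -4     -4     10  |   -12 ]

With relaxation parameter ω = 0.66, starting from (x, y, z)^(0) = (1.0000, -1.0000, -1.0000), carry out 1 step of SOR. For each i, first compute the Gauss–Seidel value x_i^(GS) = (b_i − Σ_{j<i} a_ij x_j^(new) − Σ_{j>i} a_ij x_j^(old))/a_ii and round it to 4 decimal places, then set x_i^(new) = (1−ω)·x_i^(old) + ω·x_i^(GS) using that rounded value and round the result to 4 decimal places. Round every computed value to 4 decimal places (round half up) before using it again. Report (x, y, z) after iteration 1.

(1.7700, -0.8592, -0.8916)

Iteration 1:
  x: GS value = (11 - (3)·-1.0000 - (-1)·-1.0000) / (6) = 2.1667;  x ← (1−ω)·1.0000 + ω·2.1667 = 1.7700
  y: GS value = (-2 - (4)·1.7700 - (2)·-1.0000) / (9) = -0.7867;  y ← (1−ω)·-1.0000 + ω·-0.7867 = -0.8592
  z: GS value = (-12 - (-4)·1.7700 - (-4)·-0.8592) / (10) = -0.8357;  z ← (1−ω)·-1.0000 + ω·-0.8357 = -0.8916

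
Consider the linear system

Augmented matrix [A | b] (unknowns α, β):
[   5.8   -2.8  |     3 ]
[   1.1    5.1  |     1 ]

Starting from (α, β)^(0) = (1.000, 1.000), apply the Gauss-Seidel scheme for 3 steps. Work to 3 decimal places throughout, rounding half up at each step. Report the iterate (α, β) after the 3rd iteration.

(0.559, 0.076)

Iteration 1:
  α = (3 - (-2.8)·1.000) / (5.8) = 1.000
  β = (1 - (1.1)·1.000) / (5.1) = -0.020
Iteration 2:
  α = (3 - (-2.8)·-0.020) / (5.8) = 0.508
  β = (1 - (1.1)·0.508) / (5.1) = 0.087
Iteration 3:
  α = (3 - (-2.8)·0.087) / (5.8) = 0.559
  β = (1 - (1.1)·0.559) / (5.1) = 0.076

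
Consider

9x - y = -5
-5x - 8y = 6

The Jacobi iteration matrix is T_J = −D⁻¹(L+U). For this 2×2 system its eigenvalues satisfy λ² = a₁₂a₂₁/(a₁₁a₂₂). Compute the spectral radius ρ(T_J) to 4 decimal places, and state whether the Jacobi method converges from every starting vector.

0.2635

a₁₂a₂₁/(a₁₁a₂₂) = (-1)·(-5) / ((9)·(-8)) = -0.069444
ρ = √|-0.069444| = √0.069444 = 0.2635
ρ < 1, so Jacobi converges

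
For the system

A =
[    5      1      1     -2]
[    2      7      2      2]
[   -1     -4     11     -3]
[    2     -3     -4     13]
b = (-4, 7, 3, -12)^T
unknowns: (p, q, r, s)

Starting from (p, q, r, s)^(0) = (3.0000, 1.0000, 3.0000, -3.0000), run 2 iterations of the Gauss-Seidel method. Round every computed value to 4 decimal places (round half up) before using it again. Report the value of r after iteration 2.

0.6463

Iteration 1:
  p = (-4 - (1)·1.0000 - (1)·3.0000 - (-2)·-3.0000) / (5) = -2.8000
  q = (7 - (2)·-2.8000 - (2)·3.0000 - (2)·-3.0000) / (7) = 1.8000
  r = (3 - (-1)·-2.8000 - (-4)·1.8000 - (-3)·-3.0000) / (11) = -0.1455
  s = (-12 - (2)·-2.8000 - (-3)·1.8000 - (-4)·-0.1455) / (13) = -0.1217
Iteration 2:
  p = (-4 - (1)·1.8000 - (1)·-0.1455 - (-2)·-0.1217) / (5) = -1.1796
  q = (7 - (2)·-1.1796 - (2)·-0.1455 - (2)·-0.1217) / (7) = 1.4134
  r = (3 - (-1)·-1.1796 - (-4)·1.4134 - (-3)·-0.1217) / (11) = 0.6463
  s = (-12 - (2)·-1.1796 - (-3)·1.4134 - (-4)·0.6463) / (13) = -0.2166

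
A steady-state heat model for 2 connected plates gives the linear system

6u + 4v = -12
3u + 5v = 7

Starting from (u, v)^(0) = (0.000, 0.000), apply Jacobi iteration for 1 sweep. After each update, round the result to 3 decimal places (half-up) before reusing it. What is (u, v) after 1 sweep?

Iteration 1:
  u = (-12 - (4)·0.000) / (6) = -2.000
  v = (7 - (3)·0.000) / (5) = 1.400

(-2.000, 1.400)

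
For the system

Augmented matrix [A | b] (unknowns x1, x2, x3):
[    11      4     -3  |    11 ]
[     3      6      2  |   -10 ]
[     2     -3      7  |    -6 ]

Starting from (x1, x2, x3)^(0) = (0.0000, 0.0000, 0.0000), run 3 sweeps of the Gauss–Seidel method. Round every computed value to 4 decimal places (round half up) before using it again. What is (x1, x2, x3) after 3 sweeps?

Iteration 1:
  x1 = (11 - (4)·0.0000 - (-3)·0.0000) / (11) = 1.0000
  x2 = (-10 - (3)·1.0000 - (2)·0.0000) / (6) = -2.1667
  x3 = (-6 - (2)·1.0000 - (-3)·-2.1667) / (7) = -2.0714
Iteration 2:
  x1 = (11 - (4)·-2.1667 - (-3)·-2.0714) / (11) = 1.2230
  x2 = (-10 - (3)·1.2230 - (2)·-2.0714) / (6) = -1.5877
  x3 = (-6 - (2)·1.2230 - (-3)·-1.5877) / (7) = -1.8870
Iteration 3:
  x1 = (11 - (4)·-1.5877 - (-3)·-1.8870) / (11) = 1.0627
  x2 = (-10 - (3)·1.0627 - (2)·-1.8870) / (6) = -1.5690
  x3 = (-6 - (2)·1.0627 - (-3)·-1.5690) / (7) = -1.8332

(1.0627, -1.5690, -1.8332)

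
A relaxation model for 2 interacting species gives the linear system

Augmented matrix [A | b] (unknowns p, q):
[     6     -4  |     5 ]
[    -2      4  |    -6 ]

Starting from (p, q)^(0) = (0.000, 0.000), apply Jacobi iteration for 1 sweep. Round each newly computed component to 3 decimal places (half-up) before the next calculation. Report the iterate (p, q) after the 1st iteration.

(0.833, -1.500)

Iteration 1:
  p = (5 - (-4)·0.000) / (6) = 0.833
  q = (-6 - (-2)·0.000) / (4) = -1.500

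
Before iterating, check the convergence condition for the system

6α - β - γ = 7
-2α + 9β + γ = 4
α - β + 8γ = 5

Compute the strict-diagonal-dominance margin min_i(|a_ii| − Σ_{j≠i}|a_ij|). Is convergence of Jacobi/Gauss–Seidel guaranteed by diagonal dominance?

4

row 1: |6| − (1+1) = 4
row 2: |9| − (2+1) = 6
row 3: |8| − (1+1) = 6
minimum over rows = 4 → strictly diagonally dominant (convergence guaranteed)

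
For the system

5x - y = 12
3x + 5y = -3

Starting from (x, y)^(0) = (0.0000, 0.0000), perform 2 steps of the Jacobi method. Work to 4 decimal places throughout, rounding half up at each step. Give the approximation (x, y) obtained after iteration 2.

(2.2800, -2.0400)

Iteration 1:
  x = (12 - (-1)·0.0000) / (5) = 2.4000
  y = (-3 - (3)·0.0000) / (5) = -0.6000
Iteration 2:
  x = (12 - (-1)·-0.6000) / (5) = 2.2800
  y = (-3 - (3)·2.4000) / (5) = -2.0400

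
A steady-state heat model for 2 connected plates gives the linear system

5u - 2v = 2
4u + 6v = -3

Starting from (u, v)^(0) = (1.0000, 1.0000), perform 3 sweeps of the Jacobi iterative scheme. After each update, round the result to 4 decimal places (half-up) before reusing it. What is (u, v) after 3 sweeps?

Iteration 1:
  u = (2 - (-2)·1.0000) / (5) = 0.8000
  v = (-3 - (4)·1.0000) / (6) = -1.1667
Iteration 2:
  u = (2 - (-2)·-1.1667) / (5) = -0.0667
  v = (-3 - (4)·0.8000) / (6) = -1.0333
Iteration 3:
  u = (2 - (-2)·-1.0333) / (5) = -0.0133
  v = (-3 - (4)·-0.0667) / (6) = -0.4555

(-0.0133, -0.4555)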